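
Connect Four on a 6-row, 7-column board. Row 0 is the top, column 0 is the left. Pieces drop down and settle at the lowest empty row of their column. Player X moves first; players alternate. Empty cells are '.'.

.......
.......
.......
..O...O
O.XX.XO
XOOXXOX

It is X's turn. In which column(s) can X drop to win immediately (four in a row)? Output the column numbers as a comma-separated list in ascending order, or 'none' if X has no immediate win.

Answer: 4

Derivation:
col 0: drop X → no win
col 1: drop X → no win
col 2: drop X → no win
col 3: drop X → no win
col 4: drop X → WIN!
col 5: drop X → no win
col 6: drop X → no win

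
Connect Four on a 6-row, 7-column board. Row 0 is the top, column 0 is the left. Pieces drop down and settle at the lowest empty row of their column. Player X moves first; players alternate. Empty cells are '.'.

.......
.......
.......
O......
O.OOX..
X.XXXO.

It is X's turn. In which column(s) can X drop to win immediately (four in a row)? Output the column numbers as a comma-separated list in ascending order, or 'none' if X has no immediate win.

col 0: drop X → no win
col 1: drop X → WIN!
col 2: drop X → no win
col 3: drop X → no win
col 4: drop X → no win
col 5: drop X → no win
col 6: drop X → no win

Answer: 1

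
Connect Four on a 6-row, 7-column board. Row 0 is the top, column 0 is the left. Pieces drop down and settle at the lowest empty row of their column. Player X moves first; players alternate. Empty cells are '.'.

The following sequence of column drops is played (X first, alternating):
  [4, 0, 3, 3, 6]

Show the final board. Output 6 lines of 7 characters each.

Move 1: X drops in col 4, lands at row 5
Move 2: O drops in col 0, lands at row 5
Move 3: X drops in col 3, lands at row 5
Move 4: O drops in col 3, lands at row 4
Move 5: X drops in col 6, lands at row 5

Answer: .......
.......
.......
.......
...O...
O..XX.X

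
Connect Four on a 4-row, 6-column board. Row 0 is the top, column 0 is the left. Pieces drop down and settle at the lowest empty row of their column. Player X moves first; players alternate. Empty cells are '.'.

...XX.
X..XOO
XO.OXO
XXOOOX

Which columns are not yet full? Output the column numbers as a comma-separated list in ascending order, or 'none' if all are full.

Answer: 0,1,2,5

Derivation:
col 0: top cell = '.' → open
col 1: top cell = '.' → open
col 2: top cell = '.' → open
col 3: top cell = 'X' → FULL
col 4: top cell = 'X' → FULL
col 5: top cell = '.' → open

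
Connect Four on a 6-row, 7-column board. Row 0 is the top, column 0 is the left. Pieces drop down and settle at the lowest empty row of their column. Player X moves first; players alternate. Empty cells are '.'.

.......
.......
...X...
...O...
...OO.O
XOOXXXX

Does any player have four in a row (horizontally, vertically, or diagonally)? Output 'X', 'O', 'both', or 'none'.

X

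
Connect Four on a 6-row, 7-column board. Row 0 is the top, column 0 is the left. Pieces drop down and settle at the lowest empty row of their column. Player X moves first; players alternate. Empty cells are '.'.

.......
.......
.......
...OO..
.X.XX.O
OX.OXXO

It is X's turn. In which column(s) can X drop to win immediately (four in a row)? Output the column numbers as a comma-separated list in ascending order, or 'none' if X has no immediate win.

Answer: none

Derivation:
col 0: drop X → no win
col 1: drop X → no win
col 2: drop X → no win
col 3: drop X → no win
col 4: drop X → no win
col 5: drop X → no win
col 6: drop X → no win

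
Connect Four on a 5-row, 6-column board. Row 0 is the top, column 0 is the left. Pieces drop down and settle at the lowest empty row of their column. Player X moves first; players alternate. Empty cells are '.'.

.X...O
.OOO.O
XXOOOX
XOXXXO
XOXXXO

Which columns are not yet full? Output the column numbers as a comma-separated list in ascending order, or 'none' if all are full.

Answer: 0,2,3,4

Derivation:
col 0: top cell = '.' → open
col 1: top cell = 'X' → FULL
col 2: top cell = '.' → open
col 3: top cell = '.' → open
col 4: top cell = '.' → open
col 5: top cell = 'O' → FULL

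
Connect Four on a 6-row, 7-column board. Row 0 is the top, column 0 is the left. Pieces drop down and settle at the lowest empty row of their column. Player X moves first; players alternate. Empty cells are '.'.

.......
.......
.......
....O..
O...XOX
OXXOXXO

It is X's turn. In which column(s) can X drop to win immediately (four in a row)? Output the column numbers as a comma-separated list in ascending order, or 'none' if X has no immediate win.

Answer: none

Derivation:
col 0: drop X → no win
col 1: drop X → no win
col 2: drop X → no win
col 3: drop X → no win
col 4: drop X → no win
col 5: drop X → no win
col 6: drop X → no win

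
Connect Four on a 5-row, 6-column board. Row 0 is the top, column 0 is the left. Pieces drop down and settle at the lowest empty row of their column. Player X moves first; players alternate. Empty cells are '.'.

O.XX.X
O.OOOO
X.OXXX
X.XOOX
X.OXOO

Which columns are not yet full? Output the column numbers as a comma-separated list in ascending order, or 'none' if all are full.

Answer: 1,4

Derivation:
col 0: top cell = 'O' → FULL
col 1: top cell = '.' → open
col 2: top cell = 'X' → FULL
col 3: top cell = 'X' → FULL
col 4: top cell = '.' → open
col 5: top cell = 'X' → FULL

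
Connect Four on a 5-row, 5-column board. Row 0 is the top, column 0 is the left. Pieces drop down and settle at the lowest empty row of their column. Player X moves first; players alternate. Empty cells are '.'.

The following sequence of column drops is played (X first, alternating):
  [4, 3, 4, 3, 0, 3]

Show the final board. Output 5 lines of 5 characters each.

Answer: .....
.....
...O.
...OX
X..OX

Derivation:
Move 1: X drops in col 4, lands at row 4
Move 2: O drops in col 3, lands at row 4
Move 3: X drops in col 4, lands at row 3
Move 4: O drops in col 3, lands at row 3
Move 5: X drops in col 0, lands at row 4
Move 6: O drops in col 3, lands at row 2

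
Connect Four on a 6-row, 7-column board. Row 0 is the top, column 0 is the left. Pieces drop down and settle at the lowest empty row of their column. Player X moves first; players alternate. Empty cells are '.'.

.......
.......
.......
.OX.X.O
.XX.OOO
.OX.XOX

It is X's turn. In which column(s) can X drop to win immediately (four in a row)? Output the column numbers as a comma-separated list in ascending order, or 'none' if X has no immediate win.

col 0: drop X → no win
col 1: drop X → no win
col 2: drop X → WIN!
col 3: drop X → no win
col 4: drop X → no win
col 5: drop X → no win
col 6: drop X → no win

Answer: 2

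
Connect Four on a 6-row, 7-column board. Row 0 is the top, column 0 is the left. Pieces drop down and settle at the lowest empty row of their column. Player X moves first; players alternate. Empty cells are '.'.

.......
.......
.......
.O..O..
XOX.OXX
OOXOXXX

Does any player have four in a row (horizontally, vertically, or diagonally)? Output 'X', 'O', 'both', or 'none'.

none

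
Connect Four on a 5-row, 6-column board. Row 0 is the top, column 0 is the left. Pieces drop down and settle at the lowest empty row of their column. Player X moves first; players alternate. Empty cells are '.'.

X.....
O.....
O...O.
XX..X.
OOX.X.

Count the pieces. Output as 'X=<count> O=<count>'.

X=6 O=5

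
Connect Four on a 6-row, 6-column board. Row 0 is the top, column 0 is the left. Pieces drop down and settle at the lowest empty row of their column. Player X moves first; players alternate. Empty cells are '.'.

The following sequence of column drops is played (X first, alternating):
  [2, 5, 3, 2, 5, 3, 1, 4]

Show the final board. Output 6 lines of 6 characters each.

Answer: ......
......
......
......
..OO.X
.XXXOO

Derivation:
Move 1: X drops in col 2, lands at row 5
Move 2: O drops in col 5, lands at row 5
Move 3: X drops in col 3, lands at row 5
Move 4: O drops in col 2, lands at row 4
Move 5: X drops in col 5, lands at row 4
Move 6: O drops in col 3, lands at row 4
Move 7: X drops in col 1, lands at row 5
Move 8: O drops in col 4, lands at row 5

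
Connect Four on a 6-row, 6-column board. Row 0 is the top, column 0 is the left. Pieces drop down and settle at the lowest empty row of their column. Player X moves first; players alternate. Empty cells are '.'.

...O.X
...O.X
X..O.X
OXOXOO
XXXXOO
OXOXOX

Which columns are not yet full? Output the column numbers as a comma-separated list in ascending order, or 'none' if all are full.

Answer: 0,1,2,4

Derivation:
col 0: top cell = '.' → open
col 1: top cell = '.' → open
col 2: top cell = '.' → open
col 3: top cell = 'O' → FULL
col 4: top cell = '.' → open
col 5: top cell = 'X' → FULL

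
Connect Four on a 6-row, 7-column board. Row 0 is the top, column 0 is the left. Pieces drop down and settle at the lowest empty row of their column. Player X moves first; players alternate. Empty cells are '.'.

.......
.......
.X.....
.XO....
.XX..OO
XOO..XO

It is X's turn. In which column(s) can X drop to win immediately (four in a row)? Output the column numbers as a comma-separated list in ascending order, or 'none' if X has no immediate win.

Answer: 1

Derivation:
col 0: drop X → no win
col 1: drop X → WIN!
col 2: drop X → no win
col 3: drop X → no win
col 4: drop X → no win
col 5: drop X → no win
col 6: drop X → no win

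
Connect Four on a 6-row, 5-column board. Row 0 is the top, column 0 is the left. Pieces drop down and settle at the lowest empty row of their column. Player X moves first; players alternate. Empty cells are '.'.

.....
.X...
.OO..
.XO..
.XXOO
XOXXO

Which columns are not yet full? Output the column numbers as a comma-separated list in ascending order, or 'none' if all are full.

Answer: 0,1,2,3,4

Derivation:
col 0: top cell = '.' → open
col 1: top cell = '.' → open
col 2: top cell = '.' → open
col 3: top cell = '.' → open
col 4: top cell = '.' → open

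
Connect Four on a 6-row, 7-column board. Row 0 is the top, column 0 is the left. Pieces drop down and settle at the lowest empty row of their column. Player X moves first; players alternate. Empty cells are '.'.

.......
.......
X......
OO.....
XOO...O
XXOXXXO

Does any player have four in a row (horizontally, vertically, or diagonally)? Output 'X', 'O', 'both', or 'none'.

none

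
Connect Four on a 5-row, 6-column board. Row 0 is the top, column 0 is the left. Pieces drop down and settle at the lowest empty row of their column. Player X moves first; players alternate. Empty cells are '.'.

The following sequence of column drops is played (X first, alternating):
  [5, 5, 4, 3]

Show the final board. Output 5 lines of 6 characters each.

Answer: ......
......
......
.....O
...OXX

Derivation:
Move 1: X drops in col 5, lands at row 4
Move 2: O drops in col 5, lands at row 3
Move 3: X drops in col 4, lands at row 4
Move 4: O drops in col 3, lands at row 4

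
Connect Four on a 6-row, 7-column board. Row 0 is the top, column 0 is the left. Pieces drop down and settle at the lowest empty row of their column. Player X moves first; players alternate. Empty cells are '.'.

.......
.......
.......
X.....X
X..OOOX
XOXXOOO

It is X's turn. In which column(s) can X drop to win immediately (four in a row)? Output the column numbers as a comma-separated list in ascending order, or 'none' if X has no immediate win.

col 0: drop X → WIN!
col 1: drop X → no win
col 2: drop X → no win
col 3: drop X → no win
col 4: drop X → no win
col 5: drop X → no win
col 6: drop X → no win

Answer: 0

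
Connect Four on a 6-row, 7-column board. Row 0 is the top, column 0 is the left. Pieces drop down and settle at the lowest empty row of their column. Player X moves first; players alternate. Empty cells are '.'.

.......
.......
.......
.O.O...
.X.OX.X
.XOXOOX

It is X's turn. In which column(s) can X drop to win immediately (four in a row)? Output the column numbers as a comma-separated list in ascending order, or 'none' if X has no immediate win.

col 0: drop X → no win
col 1: drop X → no win
col 2: drop X → no win
col 3: drop X → no win
col 4: drop X → no win
col 5: drop X → no win
col 6: drop X → no win

Answer: none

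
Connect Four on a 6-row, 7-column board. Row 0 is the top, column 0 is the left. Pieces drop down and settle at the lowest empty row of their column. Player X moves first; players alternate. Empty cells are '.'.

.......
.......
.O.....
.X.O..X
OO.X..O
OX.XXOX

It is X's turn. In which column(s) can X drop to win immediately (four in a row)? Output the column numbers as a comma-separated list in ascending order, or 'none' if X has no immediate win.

col 0: drop X → no win
col 1: drop X → no win
col 2: drop X → WIN!
col 3: drop X → no win
col 4: drop X → no win
col 5: drop X → no win
col 6: drop X → no win

Answer: 2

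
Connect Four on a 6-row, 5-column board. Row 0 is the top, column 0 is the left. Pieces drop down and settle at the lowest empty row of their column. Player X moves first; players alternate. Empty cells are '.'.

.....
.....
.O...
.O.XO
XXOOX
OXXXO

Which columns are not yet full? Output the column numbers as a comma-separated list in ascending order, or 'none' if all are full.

col 0: top cell = '.' → open
col 1: top cell = '.' → open
col 2: top cell = '.' → open
col 3: top cell = '.' → open
col 4: top cell = '.' → open

Answer: 0,1,2,3,4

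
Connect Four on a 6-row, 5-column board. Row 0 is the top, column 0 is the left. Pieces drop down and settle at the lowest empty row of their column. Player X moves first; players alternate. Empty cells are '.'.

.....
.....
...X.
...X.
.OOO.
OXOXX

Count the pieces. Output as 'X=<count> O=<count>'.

X=5 O=5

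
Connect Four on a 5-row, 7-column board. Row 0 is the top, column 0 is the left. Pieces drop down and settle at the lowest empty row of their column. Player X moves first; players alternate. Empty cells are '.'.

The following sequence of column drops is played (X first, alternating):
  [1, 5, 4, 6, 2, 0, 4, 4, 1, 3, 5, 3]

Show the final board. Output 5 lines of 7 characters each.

Move 1: X drops in col 1, lands at row 4
Move 2: O drops in col 5, lands at row 4
Move 3: X drops in col 4, lands at row 4
Move 4: O drops in col 6, lands at row 4
Move 5: X drops in col 2, lands at row 4
Move 6: O drops in col 0, lands at row 4
Move 7: X drops in col 4, lands at row 3
Move 8: O drops in col 4, lands at row 2
Move 9: X drops in col 1, lands at row 3
Move 10: O drops in col 3, lands at row 4
Move 11: X drops in col 5, lands at row 3
Move 12: O drops in col 3, lands at row 3

Answer: .......
.......
....O..
.X.OXX.
OXXOXOO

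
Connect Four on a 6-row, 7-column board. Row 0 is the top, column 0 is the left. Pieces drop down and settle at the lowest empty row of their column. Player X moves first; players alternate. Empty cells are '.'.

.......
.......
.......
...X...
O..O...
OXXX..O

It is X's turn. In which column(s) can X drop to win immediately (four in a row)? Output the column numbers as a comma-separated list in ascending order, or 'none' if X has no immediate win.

Answer: 4

Derivation:
col 0: drop X → no win
col 1: drop X → no win
col 2: drop X → no win
col 3: drop X → no win
col 4: drop X → WIN!
col 5: drop X → no win
col 6: drop X → no win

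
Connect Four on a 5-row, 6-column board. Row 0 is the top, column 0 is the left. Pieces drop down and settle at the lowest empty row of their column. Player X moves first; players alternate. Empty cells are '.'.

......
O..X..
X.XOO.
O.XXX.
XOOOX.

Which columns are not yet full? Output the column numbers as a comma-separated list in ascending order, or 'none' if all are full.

Answer: 0,1,2,3,4,5

Derivation:
col 0: top cell = '.' → open
col 1: top cell = '.' → open
col 2: top cell = '.' → open
col 3: top cell = '.' → open
col 4: top cell = '.' → open
col 5: top cell = '.' → open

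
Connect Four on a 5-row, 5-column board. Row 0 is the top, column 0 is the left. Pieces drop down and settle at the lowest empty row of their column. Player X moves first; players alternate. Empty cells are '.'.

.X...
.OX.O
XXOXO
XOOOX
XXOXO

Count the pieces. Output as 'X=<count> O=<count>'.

X=10 O=9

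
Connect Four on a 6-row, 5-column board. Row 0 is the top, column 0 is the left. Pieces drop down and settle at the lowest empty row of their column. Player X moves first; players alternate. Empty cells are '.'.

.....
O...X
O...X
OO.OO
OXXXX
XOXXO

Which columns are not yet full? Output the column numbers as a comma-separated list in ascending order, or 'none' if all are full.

Answer: 0,1,2,3,4

Derivation:
col 0: top cell = '.' → open
col 1: top cell = '.' → open
col 2: top cell = '.' → open
col 3: top cell = '.' → open
col 4: top cell = '.' → open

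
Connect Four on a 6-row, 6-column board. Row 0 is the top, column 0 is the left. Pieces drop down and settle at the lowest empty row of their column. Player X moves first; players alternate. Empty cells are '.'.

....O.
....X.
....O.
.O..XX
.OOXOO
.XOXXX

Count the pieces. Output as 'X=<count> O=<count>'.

X=8 O=8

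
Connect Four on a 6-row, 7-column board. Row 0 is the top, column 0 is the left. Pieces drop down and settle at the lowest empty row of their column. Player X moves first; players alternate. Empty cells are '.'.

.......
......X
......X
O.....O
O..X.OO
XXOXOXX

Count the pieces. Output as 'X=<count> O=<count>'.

X=8 O=7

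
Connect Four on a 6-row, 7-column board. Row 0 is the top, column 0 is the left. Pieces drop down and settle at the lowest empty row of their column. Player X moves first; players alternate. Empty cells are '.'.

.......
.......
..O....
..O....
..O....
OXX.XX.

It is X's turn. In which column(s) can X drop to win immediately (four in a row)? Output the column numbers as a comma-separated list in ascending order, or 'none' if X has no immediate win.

Answer: 3

Derivation:
col 0: drop X → no win
col 1: drop X → no win
col 2: drop X → no win
col 3: drop X → WIN!
col 4: drop X → no win
col 5: drop X → no win
col 6: drop X → no win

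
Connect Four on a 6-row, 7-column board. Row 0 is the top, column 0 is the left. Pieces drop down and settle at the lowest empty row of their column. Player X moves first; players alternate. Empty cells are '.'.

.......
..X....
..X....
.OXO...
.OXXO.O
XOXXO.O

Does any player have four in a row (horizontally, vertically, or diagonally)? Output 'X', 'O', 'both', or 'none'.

X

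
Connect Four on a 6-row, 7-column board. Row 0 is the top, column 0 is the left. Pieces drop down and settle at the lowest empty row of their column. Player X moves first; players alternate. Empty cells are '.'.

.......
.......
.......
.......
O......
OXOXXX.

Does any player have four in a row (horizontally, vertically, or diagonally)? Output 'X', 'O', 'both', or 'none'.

none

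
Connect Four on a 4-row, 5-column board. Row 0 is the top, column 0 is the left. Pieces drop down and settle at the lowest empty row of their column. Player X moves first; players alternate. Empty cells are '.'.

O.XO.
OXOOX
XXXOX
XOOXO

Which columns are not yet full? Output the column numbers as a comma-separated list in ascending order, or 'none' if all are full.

col 0: top cell = 'O' → FULL
col 1: top cell = '.' → open
col 2: top cell = 'X' → FULL
col 3: top cell = 'O' → FULL
col 4: top cell = '.' → open

Answer: 1,4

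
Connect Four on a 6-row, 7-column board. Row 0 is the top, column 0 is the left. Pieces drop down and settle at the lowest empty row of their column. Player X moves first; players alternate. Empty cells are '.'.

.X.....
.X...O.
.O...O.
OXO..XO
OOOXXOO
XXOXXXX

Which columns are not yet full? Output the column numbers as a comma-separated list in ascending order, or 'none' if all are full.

col 0: top cell = '.' → open
col 1: top cell = 'X' → FULL
col 2: top cell = '.' → open
col 3: top cell = '.' → open
col 4: top cell = '.' → open
col 5: top cell = '.' → open
col 6: top cell = '.' → open

Answer: 0,2,3,4,5,6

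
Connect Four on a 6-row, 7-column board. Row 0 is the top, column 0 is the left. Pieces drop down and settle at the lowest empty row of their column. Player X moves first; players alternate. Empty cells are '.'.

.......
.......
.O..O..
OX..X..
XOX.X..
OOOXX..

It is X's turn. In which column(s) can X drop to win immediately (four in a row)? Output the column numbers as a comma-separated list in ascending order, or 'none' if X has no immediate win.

Answer: 0

Derivation:
col 0: drop X → WIN!
col 1: drop X → no win
col 2: drop X → no win
col 3: drop X → no win
col 4: drop X → no win
col 5: drop X → no win
col 6: drop X → no win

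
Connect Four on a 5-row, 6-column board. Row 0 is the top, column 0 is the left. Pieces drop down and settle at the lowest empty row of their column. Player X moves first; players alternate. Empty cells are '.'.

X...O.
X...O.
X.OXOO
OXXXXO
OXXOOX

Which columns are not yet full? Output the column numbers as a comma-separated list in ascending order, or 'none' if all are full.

Answer: 1,2,3,5

Derivation:
col 0: top cell = 'X' → FULL
col 1: top cell = '.' → open
col 2: top cell = '.' → open
col 3: top cell = '.' → open
col 4: top cell = 'O' → FULL
col 5: top cell = '.' → open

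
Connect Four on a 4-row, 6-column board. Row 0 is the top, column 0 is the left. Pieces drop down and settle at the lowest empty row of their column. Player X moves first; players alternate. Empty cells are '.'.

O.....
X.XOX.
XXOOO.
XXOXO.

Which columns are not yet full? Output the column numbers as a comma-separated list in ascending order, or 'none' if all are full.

col 0: top cell = 'O' → FULL
col 1: top cell = '.' → open
col 2: top cell = '.' → open
col 3: top cell = '.' → open
col 4: top cell = '.' → open
col 5: top cell = '.' → open

Answer: 1,2,3,4,5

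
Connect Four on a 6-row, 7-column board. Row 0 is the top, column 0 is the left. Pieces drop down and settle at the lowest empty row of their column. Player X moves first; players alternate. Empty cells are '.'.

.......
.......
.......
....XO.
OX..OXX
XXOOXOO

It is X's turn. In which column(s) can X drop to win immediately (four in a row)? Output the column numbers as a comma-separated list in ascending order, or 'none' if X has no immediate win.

col 0: drop X → no win
col 1: drop X → no win
col 2: drop X → no win
col 3: drop X → no win
col 4: drop X → no win
col 5: drop X → no win
col 6: drop X → no win

Answer: none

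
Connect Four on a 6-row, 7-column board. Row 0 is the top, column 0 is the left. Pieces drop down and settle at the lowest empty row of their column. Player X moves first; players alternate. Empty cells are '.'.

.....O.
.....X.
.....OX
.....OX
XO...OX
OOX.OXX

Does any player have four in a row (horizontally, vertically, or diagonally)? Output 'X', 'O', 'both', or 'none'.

X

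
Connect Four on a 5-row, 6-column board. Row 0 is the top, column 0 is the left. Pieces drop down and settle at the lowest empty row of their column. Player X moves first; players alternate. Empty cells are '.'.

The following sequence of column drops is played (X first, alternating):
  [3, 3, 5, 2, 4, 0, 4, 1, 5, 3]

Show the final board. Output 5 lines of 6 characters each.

Move 1: X drops in col 3, lands at row 4
Move 2: O drops in col 3, lands at row 3
Move 3: X drops in col 5, lands at row 4
Move 4: O drops in col 2, lands at row 4
Move 5: X drops in col 4, lands at row 4
Move 6: O drops in col 0, lands at row 4
Move 7: X drops in col 4, lands at row 3
Move 8: O drops in col 1, lands at row 4
Move 9: X drops in col 5, lands at row 3
Move 10: O drops in col 3, lands at row 2

Answer: ......
......
...O..
...OXX
OOOXXX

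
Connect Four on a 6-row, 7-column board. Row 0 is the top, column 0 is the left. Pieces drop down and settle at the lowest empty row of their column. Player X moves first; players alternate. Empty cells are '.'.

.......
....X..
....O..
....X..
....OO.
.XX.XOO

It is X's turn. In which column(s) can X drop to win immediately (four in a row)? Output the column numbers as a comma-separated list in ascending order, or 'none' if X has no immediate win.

col 0: drop X → no win
col 1: drop X → no win
col 2: drop X → no win
col 3: drop X → WIN!
col 4: drop X → no win
col 5: drop X → no win
col 6: drop X → no win

Answer: 3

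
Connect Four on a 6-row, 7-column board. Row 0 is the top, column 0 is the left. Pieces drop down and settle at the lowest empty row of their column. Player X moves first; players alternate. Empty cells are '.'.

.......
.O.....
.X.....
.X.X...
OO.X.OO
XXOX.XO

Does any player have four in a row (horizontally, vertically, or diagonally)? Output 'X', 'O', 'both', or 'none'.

none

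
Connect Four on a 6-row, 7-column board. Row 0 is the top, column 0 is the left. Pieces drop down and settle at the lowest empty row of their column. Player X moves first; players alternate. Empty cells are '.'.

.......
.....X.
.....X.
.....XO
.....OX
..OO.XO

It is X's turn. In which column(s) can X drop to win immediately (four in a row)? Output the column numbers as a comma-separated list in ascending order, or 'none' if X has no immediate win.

col 0: drop X → no win
col 1: drop X → no win
col 2: drop X → no win
col 3: drop X → no win
col 4: drop X → no win
col 5: drop X → WIN!
col 6: drop X → no win

Answer: 5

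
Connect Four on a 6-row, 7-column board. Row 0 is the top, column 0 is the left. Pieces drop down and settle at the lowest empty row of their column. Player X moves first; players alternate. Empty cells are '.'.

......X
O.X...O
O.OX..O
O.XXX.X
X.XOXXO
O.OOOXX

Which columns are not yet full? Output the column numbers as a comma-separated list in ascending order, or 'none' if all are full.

col 0: top cell = '.' → open
col 1: top cell = '.' → open
col 2: top cell = '.' → open
col 3: top cell = '.' → open
col 4: top cell = '.' → open
col 5: top cell = '.' → open
col 6: top cell = 'X' → FULL

Answer: 0,1,2,3,4,5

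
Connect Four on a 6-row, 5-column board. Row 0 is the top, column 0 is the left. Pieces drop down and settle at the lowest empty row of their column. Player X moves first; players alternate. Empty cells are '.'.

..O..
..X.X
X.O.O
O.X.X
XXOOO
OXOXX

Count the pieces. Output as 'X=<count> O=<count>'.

X=10 O=9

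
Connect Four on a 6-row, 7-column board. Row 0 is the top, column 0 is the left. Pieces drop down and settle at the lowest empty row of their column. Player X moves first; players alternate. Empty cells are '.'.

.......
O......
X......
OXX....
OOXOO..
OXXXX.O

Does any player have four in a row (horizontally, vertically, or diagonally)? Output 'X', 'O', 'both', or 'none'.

X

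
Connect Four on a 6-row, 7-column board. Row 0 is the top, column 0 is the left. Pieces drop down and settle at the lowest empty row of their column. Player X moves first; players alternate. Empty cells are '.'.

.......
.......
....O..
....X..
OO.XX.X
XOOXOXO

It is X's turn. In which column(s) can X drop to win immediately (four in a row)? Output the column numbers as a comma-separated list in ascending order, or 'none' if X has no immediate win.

col 0: drop X → no win
col 1: drop X → no win
col 2: drop X → no win
col 3: drop X → no win
col 4: drop X → no win
col 5: drop X → WIN!
col 6: drop X → no win

Answer: 5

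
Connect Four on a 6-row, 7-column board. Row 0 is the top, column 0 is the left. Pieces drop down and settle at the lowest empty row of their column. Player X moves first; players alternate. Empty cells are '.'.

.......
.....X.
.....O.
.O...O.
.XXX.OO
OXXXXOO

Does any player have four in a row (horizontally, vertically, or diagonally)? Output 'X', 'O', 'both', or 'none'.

both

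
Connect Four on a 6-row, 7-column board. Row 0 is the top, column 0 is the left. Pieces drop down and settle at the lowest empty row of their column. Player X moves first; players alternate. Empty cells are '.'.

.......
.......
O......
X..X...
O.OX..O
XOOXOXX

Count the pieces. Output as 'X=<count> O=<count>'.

X=7 O=7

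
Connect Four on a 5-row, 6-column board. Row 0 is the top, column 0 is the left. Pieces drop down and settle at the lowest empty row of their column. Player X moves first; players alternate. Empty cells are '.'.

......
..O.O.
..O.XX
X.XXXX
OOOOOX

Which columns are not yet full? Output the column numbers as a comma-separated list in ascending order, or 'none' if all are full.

col 0: top cell = '.' → open
col 1: top cell = '.' → open
col 2: top cell = '.' → open
col 3: top cell = '.' → open
col 4: top cell = '.' → open
col 5: top cell = '.' → open

Answer: 0,1,2,3,4,5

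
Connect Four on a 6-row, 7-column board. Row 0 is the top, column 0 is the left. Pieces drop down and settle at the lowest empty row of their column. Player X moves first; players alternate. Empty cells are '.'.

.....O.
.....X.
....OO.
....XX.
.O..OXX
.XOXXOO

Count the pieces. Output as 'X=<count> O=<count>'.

X=8 O=8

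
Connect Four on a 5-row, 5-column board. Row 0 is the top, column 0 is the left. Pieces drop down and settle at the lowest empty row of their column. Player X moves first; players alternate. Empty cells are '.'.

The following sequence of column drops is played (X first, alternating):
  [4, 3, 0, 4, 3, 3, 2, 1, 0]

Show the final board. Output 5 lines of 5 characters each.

Move 1: X drops in col 4, lands at row 4
Move 2: O drops in col 3, lands at row 4
Move 3: X drops in col 0, lands at row 4
Move 4: O drops in col 4, lands at row 3
Move 5: X drops in col 3, lands at row 3
Move 6: O drops in col 3, lands at row 2
Move 7: X drops in col 2, lands at row 4
Move 8: O drops in col 1, lands at row 4
Move 9: X drops in col 0, lands at row 3

Answer: .....
.....
...O.
X..XO
XOXOX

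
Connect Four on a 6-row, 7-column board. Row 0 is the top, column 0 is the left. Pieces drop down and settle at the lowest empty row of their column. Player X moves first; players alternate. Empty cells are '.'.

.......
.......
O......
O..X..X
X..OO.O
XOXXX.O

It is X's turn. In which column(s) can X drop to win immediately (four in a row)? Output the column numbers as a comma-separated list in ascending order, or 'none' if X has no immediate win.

Answer: 5

Derivation:
col 0: drop X → no win
col 1: drop X → no win
col 2: drop X → no win
col 3: drop X → no win
col 4: drop X → no win
col 5: drop X → WIN!
col 6: drop X → no win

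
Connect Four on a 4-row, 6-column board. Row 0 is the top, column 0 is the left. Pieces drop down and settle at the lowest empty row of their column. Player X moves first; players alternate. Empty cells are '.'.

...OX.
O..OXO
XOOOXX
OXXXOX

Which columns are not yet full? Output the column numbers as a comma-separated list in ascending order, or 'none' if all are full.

Answer: 0,1,2,5

Derivation:
col 0: top cell = '.' → open
col 1: top cell = '.' → open
col 2: top cell = '.' → open
col 3: top cell = 'O' → FULL
col 4: top cell = 'X' → FULL
col 5: top cell = '.' → open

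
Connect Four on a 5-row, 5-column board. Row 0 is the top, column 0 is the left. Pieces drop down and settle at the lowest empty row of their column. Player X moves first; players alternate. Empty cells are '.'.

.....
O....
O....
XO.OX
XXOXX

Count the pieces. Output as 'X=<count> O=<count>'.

X=6 O=5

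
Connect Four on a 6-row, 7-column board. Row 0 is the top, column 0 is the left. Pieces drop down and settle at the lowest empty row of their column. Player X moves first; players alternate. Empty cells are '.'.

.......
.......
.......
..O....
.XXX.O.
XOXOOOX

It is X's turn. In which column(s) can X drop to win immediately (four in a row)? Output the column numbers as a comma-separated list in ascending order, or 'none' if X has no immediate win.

Answer: 0,4

Derivation:
col 0: drop X → WIN!
col 1: drop X → no win
col 2: drop X → no win
col 3: drop X → no win
col 4: drop X → WIN!
col 5: drop X → no win
col 6: drop X → no win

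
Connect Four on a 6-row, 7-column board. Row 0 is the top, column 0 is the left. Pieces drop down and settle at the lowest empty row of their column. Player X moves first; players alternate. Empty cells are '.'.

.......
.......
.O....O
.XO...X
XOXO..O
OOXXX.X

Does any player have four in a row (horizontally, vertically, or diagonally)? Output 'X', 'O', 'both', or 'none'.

none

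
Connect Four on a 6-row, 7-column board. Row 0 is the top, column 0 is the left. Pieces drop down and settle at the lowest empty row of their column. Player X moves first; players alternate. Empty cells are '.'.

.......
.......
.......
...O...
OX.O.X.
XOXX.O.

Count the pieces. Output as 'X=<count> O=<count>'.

X=5 O=5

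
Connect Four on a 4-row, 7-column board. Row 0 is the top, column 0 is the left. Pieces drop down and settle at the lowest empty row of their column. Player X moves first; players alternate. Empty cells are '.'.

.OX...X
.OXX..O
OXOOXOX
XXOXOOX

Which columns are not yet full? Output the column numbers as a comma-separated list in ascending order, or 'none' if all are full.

col 0: top cell = '.' → open
col 1: top cell = 'O' → FULL
col 2: top cell = 'X' → FULL
col 3: top cell = '.' → open
col 4: top cell = '.' → open
col 5: top cell = '.' → open
col 6: top cell = 'X' → FULL

Answer: 0,3,4,5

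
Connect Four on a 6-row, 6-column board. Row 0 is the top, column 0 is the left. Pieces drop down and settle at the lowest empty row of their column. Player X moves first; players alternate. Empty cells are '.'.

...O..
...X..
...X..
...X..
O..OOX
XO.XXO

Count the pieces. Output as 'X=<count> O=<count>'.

X=7 O=6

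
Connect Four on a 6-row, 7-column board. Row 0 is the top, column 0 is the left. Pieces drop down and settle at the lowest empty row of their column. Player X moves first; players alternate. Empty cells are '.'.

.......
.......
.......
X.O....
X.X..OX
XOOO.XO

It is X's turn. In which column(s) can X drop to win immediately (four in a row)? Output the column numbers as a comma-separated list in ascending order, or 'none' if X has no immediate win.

Answer: 0

Derivation:
col 0: drop X → WIN!
col 1: drop X → no win
col 2: drop X → no win
col 3: drop X → no win
col 4: drop X → no win
col 5: drop X → no win
col 6: drop X → no win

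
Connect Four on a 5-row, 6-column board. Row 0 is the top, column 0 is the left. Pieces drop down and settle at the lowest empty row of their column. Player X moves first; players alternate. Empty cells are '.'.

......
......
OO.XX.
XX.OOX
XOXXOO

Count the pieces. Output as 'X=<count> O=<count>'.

X=8 O=7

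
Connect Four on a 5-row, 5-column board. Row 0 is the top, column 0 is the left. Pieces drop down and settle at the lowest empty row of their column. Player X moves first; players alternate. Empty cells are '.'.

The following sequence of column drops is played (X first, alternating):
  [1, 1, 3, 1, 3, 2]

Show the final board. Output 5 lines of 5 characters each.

Move 1: X drops in col 1, lands at row 4
Move 2: O drops in col 1, lands at row 3
Move 3: X drops in col 3, lands at row 4
Move 4: O drops in col 1, lands at row 2
Move 5: X drops in col 3, lands at row 3
Move 6: O drops in col 2, lands at row 4

Answer: .....
.....
.O...
.O.X.
.XOX.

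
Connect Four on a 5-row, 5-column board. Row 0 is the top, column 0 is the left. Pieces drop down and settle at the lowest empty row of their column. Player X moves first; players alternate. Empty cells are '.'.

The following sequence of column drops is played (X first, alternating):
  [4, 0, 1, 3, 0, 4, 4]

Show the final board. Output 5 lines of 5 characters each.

Answer: .....
.....
....X
X...O
OX.OX

Derivation:
Move 1: X drops in col 4, lands at row 4
Move 2: O drops in col 0, lands at row 4
Move 3: X drops in col 1, lands at row 4
Move 4: O drops in col 3, lands at row 4
Move 5: X drops in col 0, lands at row 3
Move 6: O drops in col 4, lands at row 3
Move 7: X drops in col 4, lands at row 2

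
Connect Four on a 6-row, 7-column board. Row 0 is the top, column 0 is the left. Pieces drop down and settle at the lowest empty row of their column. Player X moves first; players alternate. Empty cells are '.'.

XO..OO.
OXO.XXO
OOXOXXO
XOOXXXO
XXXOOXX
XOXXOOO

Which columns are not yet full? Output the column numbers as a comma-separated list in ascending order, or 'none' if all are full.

col 0: top cell = 'X' → FULL
col 1: top cell = 'O' → FULL
col 2: top cell = '.' → open
col 3: top cell = '.' → open
col 4: top cell = 'O' → FULL
col 5: top cell = 'O' → FULL
col 6: top cell = '.' → open

Answer: 2,3,6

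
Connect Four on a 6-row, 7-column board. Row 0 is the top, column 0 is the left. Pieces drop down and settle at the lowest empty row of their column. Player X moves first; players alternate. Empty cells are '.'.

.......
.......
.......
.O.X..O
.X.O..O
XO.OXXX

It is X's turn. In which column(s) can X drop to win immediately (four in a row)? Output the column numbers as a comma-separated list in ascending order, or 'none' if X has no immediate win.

Answer: none

Derivation:
col 0: drop X → no win
col 1: drop X → no win
col 2: drop X → no win
col 3: drop X → no win
col 4: drop X → no win
col 5: drop X → no win
col 6: drop X → no win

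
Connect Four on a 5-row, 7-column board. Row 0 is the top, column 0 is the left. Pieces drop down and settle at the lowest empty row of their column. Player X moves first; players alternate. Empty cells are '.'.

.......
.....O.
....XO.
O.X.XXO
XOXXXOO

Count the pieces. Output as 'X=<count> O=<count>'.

X=8 O=7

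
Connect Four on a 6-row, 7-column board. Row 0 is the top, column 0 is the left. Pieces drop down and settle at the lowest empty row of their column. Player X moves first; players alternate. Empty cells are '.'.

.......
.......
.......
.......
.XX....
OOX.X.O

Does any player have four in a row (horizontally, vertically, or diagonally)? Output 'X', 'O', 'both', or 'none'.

none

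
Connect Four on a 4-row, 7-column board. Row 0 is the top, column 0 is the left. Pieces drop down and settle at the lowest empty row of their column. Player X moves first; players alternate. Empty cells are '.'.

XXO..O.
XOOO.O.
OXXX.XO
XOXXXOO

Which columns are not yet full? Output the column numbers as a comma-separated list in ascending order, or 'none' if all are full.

Answer: 3,4,6

Derivation:
col 0: top cell = 'X' → FULL
col 1: top cell = 'X' → FULL
col 2: top cell = 'O' → FULL
col 3: top cell = '.' → open
col 4: top cell = '.' → open
col 5: top cell = 'O' → FULL
col 6: top cell = '.' → open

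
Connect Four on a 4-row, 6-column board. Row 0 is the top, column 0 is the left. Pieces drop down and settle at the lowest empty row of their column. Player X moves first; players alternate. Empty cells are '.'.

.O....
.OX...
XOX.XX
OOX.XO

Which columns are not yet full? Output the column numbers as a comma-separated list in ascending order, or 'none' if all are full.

Answer: 0,2,3,4,5

Derivation:
col 0: top cell = '.' → open
col 1: top cell = 'O' → FULL
col 2: top cell = '.' → open
col 3: top cell = '.' → open
col 4: top cell = '.' → open
col 5: top cell = '.' → open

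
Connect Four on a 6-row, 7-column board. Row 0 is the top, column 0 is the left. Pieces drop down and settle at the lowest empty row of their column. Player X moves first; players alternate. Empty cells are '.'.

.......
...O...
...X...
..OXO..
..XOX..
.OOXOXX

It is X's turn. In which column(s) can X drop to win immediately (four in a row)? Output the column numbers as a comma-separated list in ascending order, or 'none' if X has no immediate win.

col 0: drop X → no win
col 1: drop X → no win
col 2: drop X → WIN!
col 3: drop X → no win
col 4: drop X → no win
col 5: drop X → no win
col 6: drop X → no win

Answer: 2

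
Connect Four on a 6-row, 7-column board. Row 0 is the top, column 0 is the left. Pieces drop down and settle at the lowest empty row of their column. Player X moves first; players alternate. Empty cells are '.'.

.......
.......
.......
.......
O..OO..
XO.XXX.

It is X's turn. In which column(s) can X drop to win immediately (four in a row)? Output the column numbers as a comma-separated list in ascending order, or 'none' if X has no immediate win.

col 0: drop X → no win
col 1: drop X → no win
col 2: drop X → WIN!
col 3: drop X → no win
col 4: drop X → no win
col 5: drop X → no win
col 6: drop X → WIN!

Answer: 2,6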